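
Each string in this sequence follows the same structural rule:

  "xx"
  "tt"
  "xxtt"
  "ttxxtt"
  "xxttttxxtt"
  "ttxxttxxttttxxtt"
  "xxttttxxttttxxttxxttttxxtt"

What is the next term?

This is a Fibonacci-style word recurrence s(k) = s(k−2)·s(k−1): e.g. xx·tt = xxtt.
Continuing: ttxxttxxttttxxtt · xxttttxxttttxxttxxttttxxtt gives term 8.

ttxxttxxttttxxttxxttttxxttttxxttxxttttxxtt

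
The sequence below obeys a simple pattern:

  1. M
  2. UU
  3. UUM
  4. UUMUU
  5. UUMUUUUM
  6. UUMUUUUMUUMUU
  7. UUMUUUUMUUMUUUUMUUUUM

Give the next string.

Each term (from the third on) is the previous term followed by the one before it: term 3 = UU·M = UUM.
So term 8 is UUMUUUUMUUMUUUUMUUUUM·UUMUUUUMUUMUU.

UUMUUUUMUUMUUUUMUUUUMUUMUUUUMUUMUU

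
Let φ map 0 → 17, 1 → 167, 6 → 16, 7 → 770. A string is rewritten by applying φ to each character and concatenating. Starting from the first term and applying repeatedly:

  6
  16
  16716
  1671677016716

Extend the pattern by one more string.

1671677016716770770171671677016716

Replace each of the 13 characters of 1671677016716 in place — 167 16 770 167 16 770 770 17 167 16 770 167 16 — and concatenate.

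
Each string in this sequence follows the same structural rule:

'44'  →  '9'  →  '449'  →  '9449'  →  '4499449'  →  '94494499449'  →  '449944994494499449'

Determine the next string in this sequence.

94494499449449944994494499449

From term 3 onward, concatenate the second-to-last term with the last: 44·9 = 449, 9·449 = 9449, …
Continuing: 94494499449 · 449944994494499449 gives term 8.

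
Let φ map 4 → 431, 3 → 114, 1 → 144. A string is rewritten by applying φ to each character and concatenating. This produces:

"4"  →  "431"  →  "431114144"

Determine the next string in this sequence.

431114144144144431144431431

Rewriting each symbol of 431114144: 4→431, 3→114, 1→144, 1→144, 1→144, 4→431, 1→144, 4→431, 4→431, which concatenates to 431 114 144 144 144 431 144 431 431.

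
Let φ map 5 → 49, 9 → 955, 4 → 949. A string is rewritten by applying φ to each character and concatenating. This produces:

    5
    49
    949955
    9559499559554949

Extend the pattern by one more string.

955494995594995595549499554949949955949955

Applying the rule to each of the 16 symbols of 9559499559554949 gives the pieces 955 49 49 955 949 955 955 49 49 955 49 49 949 955 949 955, which concatenate to the answer.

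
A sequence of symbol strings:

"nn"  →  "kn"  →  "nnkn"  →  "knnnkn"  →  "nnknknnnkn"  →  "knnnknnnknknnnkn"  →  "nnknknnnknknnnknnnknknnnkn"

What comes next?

Each term (from the third on) is the two preceding terms concatenated in order: term 3 = nn·kn = nnkn.
Continuing: knnnknnnknknnnkn · nnknknnnknknnnknnnknknnnkn gives term 8.

knnnknnnknknnnknnnknknnnknknnnknnnknknnnkn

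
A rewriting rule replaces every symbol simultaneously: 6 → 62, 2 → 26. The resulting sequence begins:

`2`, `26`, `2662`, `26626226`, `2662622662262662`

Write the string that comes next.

26626226622626626226266226626226

Applying the rule to each of the 16 symbols of 2662622662262662 gives the pieces 26 62 62 26 62 26 26 62 62 26 26 62 26 62 62 26, which concatenate to the answer.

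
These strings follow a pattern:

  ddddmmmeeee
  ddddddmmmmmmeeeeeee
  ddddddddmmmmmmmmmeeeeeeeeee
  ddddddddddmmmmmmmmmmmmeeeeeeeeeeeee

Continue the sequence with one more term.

Reading off run lengths: d runs 4, 6, 8, 10; m runs 3, 6, 9, 12; e runs 4, 7, 10, 13 — each is linear in n (n = 1, 2, …).
For the next term, n = 5, so the run lengths are 12, 15, 16.

ddddddddddddmmmmmmmmmmmmmmmeeeeeeeeeeeeeeee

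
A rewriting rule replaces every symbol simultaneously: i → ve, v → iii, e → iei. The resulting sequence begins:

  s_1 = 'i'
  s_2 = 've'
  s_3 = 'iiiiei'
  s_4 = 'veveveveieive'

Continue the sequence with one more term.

iiiieiiiiieiiiiieiiiiieiveieiveiiiiei

Replace each of the 13 characters of veveveveieive in place — iii iei iii iei iii iei iii iei ve iei ve iii iei — and concatenate.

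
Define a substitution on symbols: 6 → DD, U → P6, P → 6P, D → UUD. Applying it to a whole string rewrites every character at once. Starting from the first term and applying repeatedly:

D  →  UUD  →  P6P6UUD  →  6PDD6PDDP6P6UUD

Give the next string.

Replace each of the 15 characters of 6PDD6PDDP6P6UUD in place — DD 6P UUD UUD DD 6P UUD UUD 6P DD 6P DD P6 P6 UUD — and concatenate.

DD6PUUDUUDDD6PUUDUUD6PDD6PDDP6P6UUD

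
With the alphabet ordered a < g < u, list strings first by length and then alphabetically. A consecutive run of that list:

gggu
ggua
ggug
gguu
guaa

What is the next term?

Treat guaa as a base-3 numeral over the given alphabet and add one, carrying through any trailing u's.

guag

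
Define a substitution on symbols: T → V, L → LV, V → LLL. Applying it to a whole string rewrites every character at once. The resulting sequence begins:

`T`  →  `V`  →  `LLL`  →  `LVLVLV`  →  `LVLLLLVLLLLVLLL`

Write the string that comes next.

Replace each of the 15 characters of LVLLLLVLLLLVLLL in place — LV LLL LV LV LV LV LLL LV LV LV LV LLL LV LV LV — and concatenate.

LVLLLLVLVLVLVLLLLVLVLVLVLLLLVLVLV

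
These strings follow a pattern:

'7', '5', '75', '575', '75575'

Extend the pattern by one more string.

From term 3 onward, concatenate the second-to-last term with the last: 7·5 = 75, 5·75 = 575, …
The next term joins 575 and 75575.

57575575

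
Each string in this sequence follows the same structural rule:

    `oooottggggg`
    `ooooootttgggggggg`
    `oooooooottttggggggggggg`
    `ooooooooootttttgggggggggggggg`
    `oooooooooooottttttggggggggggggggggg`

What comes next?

Each string has the form o^{2n+2} t^{n+1} g^{3n+2} (n = 1, 2, …).
Setting n = 6 gives 14, 7, 20 characters in each block.

ooooooooooooootttttttgggggggggggggggggggg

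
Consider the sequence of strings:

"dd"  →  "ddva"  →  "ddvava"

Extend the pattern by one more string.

The strings grow by a fixed suffix va each time.
One more step from ddvava gives the answer.

ddvavava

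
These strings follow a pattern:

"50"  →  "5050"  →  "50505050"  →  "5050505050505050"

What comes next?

s(k+1) = s(k)·s(k) — each term doubles the last.
Doubling 5050505050505050:

50505050505050505050505050505050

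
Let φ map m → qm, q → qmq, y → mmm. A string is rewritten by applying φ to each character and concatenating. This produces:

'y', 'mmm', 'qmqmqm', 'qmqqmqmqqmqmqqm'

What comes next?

qmqqmqmqqmqqmqmqqmqmqqmqqmqmqqmqmqqmqqm

Applying the rule to each of the 15 symbols of qmqqmqmqqmqmqqm gives the pieces qmq qm qmq qmq qm qmq qm qmq qmq qm qmq qm qmq qmq qm, which concatenate to the answer.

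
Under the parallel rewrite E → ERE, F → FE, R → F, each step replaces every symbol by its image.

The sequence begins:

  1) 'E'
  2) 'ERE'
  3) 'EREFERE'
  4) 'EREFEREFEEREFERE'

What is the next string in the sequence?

EREFEREFEEREFEREFEEREEREFEREFEEREFERE

φ(EREFEREFEEREFERE) expands symbol-by-symbol to ERE F ERE FE ERE F ERE FE ERE ERE F ERE FE ERE F ERE; joining the 16 pieces gives the next term.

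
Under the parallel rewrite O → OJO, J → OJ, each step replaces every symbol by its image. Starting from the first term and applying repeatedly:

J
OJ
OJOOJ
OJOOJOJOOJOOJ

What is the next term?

Replace each of the 13 characters of OJOOJOJOOJOOJ in place — OJO OJ OJO OJO OJ OJO OJ OJO OJO OJ OJO OJO OJ — and concatenate.

OJOOJOJOOJOOJOJOOJOJOOJOOJOJOOJOOJ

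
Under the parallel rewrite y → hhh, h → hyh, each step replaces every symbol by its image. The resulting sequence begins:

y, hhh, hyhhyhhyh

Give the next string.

hyhhhhhyhhyhhhhhyhhyhhhhhyh

Apply φ to hyhhyhhyh symbol by symbol: h→hyh, y→hhh, h→hyh, h→hyh, y→hhh, h→hyh, h→hyh, y→hhh, h→hyh; joined: hyh hhh hyh hyh hhh hyh hyh hhh hyh.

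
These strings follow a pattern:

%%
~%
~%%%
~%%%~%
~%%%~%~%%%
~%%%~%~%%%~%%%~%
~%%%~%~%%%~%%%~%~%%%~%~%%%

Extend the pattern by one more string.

~%%%~%~%%%~%%%~%~%%%~%~%%%~%%%~%~%%%~%%%~%

This is a Fibonacci-style word recurrence s(k) = s(k−1)·s(k−2): e.g. ~%·%% = ~%%%.
The next term joins ~%%%~%~%%%~%%%~%~%%%~%~%%% and ~%%%~%~%%%~%%%~%.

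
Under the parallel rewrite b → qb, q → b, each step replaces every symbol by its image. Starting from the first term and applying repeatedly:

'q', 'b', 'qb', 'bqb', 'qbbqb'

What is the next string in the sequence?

Rewriting each symbol of qbbqb: q→b, b→qb, b→qb, q→b, b→qb, which concatenates to b qb qb b qb.

bqbqbbqb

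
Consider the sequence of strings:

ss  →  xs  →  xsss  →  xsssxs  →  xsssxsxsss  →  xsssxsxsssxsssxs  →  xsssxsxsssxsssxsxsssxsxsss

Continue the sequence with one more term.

xsssxsxsssxsssxsxsssxsxsssxsssxsxsssxsssxs

Each term (from the third on) is the previous term followed by the one before it: term 3 = xs·ss = xsss.
So term 8 is xsssxsxsssxsssxsxsssxsxsss·xsssxsxsssxsssxs.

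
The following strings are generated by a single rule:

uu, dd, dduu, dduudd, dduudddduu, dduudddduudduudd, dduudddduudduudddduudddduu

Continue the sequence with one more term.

dduudddduudduudddduudddduudduudddduudduudd

Each term (from the third on) is the previous term followed by the one before it: term 3 = dd·uu = dduu.
Continuing: dduudddduudduudddduudddduu · dduudddduudduudd gives term 8.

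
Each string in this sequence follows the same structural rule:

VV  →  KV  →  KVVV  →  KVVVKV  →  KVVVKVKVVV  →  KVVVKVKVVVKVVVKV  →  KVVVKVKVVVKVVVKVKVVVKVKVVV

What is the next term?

From term 3 onward, concatenate the last term with the second-to-last: KV·VV = KVVV, KVVV·KV = KVVVKV, …
So term 8 is KVVVKVKVVVKVVVKVKVVVKVKVVV·KVVVKVKVVVKVVVKV.

KVVVKVKVVVKVVVKVKVVVKVKVVVKVVVKVKVVVKVVVKV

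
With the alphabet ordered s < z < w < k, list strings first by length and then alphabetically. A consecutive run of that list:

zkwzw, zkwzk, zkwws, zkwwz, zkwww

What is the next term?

Find the rightmost character of zkwww below k, bump it to the next letter, and reset everything to its right to s.

zkwwk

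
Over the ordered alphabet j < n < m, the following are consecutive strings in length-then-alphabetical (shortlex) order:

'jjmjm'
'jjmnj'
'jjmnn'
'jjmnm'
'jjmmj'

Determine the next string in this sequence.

jjmmn

The successor of jjmmj increments the rightmost position that isn't already m and resets every position after it to j.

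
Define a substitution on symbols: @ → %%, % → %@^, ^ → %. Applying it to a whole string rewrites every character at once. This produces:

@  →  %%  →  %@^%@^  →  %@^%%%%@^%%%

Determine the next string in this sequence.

%@^%%%%@^%@^%@^%@^%%%%@^%@^%@^

Expanding %@^%%%%@^%%%: %→%@^, @→%%, ^→%, %→%@^, %→%@^, %→%@^, %→%@^, @→%%, ^→%, %→%@^, %→%@^, %→%@^. Concatenated: %@^ %% % %@^ %@^ %@^ %@^ %% % %@^ %@^ %@^.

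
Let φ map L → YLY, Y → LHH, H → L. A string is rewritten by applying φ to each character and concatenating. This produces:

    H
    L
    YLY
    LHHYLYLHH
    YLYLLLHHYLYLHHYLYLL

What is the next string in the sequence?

Rewriting the 19 symbols of YLYLLLHHYLYLHHYLYLL one by one yields LHH YLY LHH YLY YLY YLY L L LHH YLY LHH YLY L L LHH YLY LHH YLY YLY; concatenated:

LHHYLYLHHYLYYLYYLYLLLHHYLYLHHYLYLLLHHYLYLHHYLYYLY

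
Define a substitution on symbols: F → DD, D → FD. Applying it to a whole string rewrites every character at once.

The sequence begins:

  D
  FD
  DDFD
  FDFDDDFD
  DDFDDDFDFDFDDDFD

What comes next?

FDFDDDFDFDFDDDFDDDFDDDFDFDFDDDFD

φ(DDFDDDFDFDFDDDFD) expands symbol-by-symbol to FD FD DD FD FD FD DD FD DD FD DD FD FD FD DD FD; joining the 16 pieces gives the next term.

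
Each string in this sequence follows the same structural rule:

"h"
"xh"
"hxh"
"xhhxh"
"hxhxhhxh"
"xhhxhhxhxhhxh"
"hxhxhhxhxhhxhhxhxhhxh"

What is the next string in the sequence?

xhhxhhxhxhhxhhxhxhhxhxhhxhhxhxhhxh

From term 3 onward, concatenate the second-to-last term with the last: h·xh = hxh, xh·hxh = xhhxh, …
The next term joins xhhxhhxhxhhxh and hxhxhhxhxhhxhhxhxhhxh.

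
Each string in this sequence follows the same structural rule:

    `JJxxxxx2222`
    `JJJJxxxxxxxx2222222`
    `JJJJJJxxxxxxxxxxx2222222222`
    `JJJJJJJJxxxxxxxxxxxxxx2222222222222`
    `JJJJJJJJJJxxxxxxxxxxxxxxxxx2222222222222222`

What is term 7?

JJJJJJJJJJJJJJxxxxxxxxxxxxxxxxxxxxxxx2222222222222222222222

Each string has the form J^{2n} x^{3n+2} 2^{3n+1} (n = 1, 2, …).
Setting n = 7 gives 14, 23, 22 characters in each block.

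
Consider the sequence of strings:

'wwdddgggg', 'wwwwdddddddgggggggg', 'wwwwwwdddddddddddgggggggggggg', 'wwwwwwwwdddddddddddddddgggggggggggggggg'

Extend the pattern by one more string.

wwwwwwwwwwdddddddddddddddddddgggggggggggggggggggg

Reading off run lengths: w runs 2, 4, 6, 8; d runs 3, 7, 11, 15; g runs 4, 8, 12, 16 — each is linear in n (n = 1, 2, …).
At n = 5 the blocks have lengths 10, 19, 20.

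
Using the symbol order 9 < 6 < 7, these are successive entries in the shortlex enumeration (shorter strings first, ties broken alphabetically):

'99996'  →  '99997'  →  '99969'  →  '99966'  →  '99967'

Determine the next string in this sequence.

99979

The successor of 99967 increments the rightmost position that isn't already 7 and resets every position after it to 9.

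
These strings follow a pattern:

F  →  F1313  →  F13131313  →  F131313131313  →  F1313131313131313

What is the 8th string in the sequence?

Every step adds 1313 to the end: s(k+1) = s(k)·1313.
From F1313131313131313, 3 further steps: F1313131313131313 → F13131313131313131313 → F131313131313131313131313 → (answer).

F1313131313131313131313131313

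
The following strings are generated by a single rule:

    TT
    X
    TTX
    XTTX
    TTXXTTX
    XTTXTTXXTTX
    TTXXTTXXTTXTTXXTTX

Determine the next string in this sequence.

XTTXTTXXTTXTTXXTTXXTTXTTXXTTX

From term 3 onward, concatenate the second-to-last term with the last: TT·X = TTX, X·TTX = XTTX, …
So term 8 is XTTXTTXXTTX·TTXXTTXXTTXTTXXTTX.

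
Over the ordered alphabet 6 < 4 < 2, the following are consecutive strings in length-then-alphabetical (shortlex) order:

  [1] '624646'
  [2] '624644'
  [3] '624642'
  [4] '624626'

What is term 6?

624622

Continuing the enumeration 2 steps past 624626: 624626 → 624624 → (answer).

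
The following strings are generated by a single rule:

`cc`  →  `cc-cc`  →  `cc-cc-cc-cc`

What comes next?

cc-cc-cc-cc-cc-cc-cc-cc

Each string is two copies of the previous one joined by '-'.
One more doubling of cc-cc-cc-cc gives the answer.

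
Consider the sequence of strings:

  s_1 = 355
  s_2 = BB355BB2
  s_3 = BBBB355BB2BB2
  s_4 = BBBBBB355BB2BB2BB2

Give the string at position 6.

s(k+1) = BB·s(k)·BB2, so each term gains BB as a prefix and BB2 as a suffix.
From BBBBBB355BB2BB2BB2, 2 further steps: BBBBBB355BB2BB2BB2 → BBBBBBBB355BB2BB2BB2BB2 → (answer).

BBBBBBBBBB355BB2BB2BB2BB2BB2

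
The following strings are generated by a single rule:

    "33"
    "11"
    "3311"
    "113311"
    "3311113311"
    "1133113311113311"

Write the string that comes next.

From term 3 onward, concatenate the second-to-last term with the last: 33·11 = 3311, 11·3311 = 113311, …
The next term joins 3311113311 and 1133113311113311.

33111133111133113311113311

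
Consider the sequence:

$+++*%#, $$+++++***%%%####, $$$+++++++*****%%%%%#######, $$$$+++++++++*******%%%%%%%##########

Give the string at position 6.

$$$$$$+++++++++++++***********%%%%%%%%%%%################

Reading off run lengths: $ runs 1, 2, 3, 4; + runs 3, 5, 7, 9; * runs 1, 3, 5, 7; % runs 1, 3, 5, 7; # runs 1, 4, 7, 10 — each is linear in n (n = 1, 2, …).
For term 6, n = 6, so the run lengths are 6, 13, 11, 11, 16.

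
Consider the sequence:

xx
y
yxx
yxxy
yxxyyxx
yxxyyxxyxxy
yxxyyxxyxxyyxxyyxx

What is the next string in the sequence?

Each term (from the third on) is the previous term followed by the one before it: term 3 = y·xx = yxx.
The next term joins yxxyyxxyxxyyxxyyxx and yxxyyxxyxxy.

yxxyyxxyxxyyxxyyxxyxxyyxxyxxy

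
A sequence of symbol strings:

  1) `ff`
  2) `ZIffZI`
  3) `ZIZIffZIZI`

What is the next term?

ZIZIZIffZIZIZI

Every step adds ZI to the front and ZI to the end of the previous string.
One more step from ZIZIffZIZI gives the answer.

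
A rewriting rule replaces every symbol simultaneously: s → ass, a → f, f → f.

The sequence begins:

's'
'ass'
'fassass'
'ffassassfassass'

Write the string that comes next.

Replace each of the 15 characters of ffassassfassass in place — f f f ass ass f ass ass f f ass ass f ass ass — and concatenate.

fffassassfassassffassassfassass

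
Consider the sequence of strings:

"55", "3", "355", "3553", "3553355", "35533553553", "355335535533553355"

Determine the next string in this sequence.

Each term (from the third on) is the previous term followed by the one before it: term 3 = 3·55 = 355.
Continuing: 355335535533553355 · 35533553553 gives term 8.

35533553553355335535533553553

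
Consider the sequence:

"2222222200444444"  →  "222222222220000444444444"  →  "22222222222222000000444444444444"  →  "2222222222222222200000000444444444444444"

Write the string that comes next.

222222222222222222220000000000444444444444444444

The n-th term is 3n+2 2's then 2n-2 0's then 3n 4's, where the shown terms are n = 2, 3, 4, 5.
Setting n = 6 gives 20, 10, 18 characters in each block.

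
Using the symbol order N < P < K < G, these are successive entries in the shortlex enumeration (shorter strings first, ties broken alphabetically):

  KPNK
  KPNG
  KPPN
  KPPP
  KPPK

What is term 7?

Advancing 2 positions from KPPK through KPPK → KPPG reaches term 7.

KPKN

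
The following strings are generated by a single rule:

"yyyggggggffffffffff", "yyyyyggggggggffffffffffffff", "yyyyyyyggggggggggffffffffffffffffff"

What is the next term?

Term n consists of 2n-1 y's, followed by 2n+2 g's, followed by 4n+2 f's, where the shown terms are n = 2, 3, 4.
At n = 5 the blocks have lengths 9, 12, 22.

yyyyyyyyyggggggggggggffffffffffffffffffffff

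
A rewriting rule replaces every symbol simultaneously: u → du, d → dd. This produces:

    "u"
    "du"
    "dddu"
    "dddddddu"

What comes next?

dddddddddddddddu

Expanding dddddddu: d→dd, d→dd, d→dd, d→dd, d→dd, d→dd, d→dd, u→du. Concatenated: dd dd dd dd dd dd dd du.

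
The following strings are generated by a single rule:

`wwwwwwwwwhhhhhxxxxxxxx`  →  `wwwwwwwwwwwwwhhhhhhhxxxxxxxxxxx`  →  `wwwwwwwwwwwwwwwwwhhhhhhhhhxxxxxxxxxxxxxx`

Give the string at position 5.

wwwwwwwwwwwwwwwwwwwwwwwwwhhhhhhhhhhhhhxxxxxxxxxxxxxxxxxxxx

Reading off run lengths: w runs 9, 13, 17; h runs 5, 7, 9; x runs 8, 11, 14 — each is linear in n, where the shown terms are n = 2, 3, 4.
Setting n = 6 gives 25, 13, 20 characters in each block.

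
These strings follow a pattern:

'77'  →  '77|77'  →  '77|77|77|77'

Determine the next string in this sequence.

Each string is two copies of the previous one joined by '|'.
Doubling 77|77|77|77 with '|' between the halves:

77|77|77|77|77|77|77|77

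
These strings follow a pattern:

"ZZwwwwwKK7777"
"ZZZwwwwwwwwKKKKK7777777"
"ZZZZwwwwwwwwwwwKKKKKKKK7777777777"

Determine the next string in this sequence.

ZZZZZwwwwwwwwwwwwwwKKKKKKKKKKK7777777777777

Each string has the form Z^{n+1} w^{3n+2} K^{3n-1} 7^{3n+1} (n = 1, 2, …).
For the next term, n = 4, so the run lengths are 5, 14, 11, 13.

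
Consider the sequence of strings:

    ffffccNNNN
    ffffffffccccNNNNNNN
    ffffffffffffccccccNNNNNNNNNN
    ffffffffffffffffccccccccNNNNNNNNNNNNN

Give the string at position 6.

ffffffffffffffffffffffffccccccccccccNNNNNNNNNNNNNNNNNNN

Each string has the form f^{4n} c^{2n} N^{3n+1} (n = 1, 2, …).
For term 6, n = 6, so the run lengths are 24, 12, 19.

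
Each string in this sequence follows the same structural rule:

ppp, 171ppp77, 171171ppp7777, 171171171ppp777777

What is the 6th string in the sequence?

Every step adds 171 to the front and 77 to the end of the previous string.
From 171171171ppp777777, 2 further steps: 171171171ppp777777 → 171171171171ppp77777777 → (answer).

171171171171171ppp7777777777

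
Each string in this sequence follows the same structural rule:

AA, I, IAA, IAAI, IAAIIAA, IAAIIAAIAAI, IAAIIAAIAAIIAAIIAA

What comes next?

This is a Fibonacci-style word recurrence s(k) = s(k−1)·s(k−2): e.g. I·AA = IAA.
Continuing: IAAIIAAIAAIIAAIIAA · IAAIIAAIAAI gives term 8.

IAAIIAAIAAIIAAIIAAIAAIIAAIAAI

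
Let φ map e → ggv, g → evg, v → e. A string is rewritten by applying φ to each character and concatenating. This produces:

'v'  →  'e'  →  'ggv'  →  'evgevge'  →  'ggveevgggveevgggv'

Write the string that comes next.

evgevgeggvggveevgevgevgeggvggveevgevgevge

Applying the rule to each of the 17 symbols of ggveevgggveevgggv gives the pieces evg evg e ggv ggv e evg evg evg e ggv ggv e evg evg evg e, which concatenate to the answer.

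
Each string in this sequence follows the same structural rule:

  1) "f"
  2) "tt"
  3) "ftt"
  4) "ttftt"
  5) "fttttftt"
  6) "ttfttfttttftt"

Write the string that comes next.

fttttfttttfttfttttftt

From term 3 onward, concatenate the second-to-last term with the last: f·tt = ftt, tt·ftt = ttftt, …
So term 7 is fttttftt·ttfttfttttftt.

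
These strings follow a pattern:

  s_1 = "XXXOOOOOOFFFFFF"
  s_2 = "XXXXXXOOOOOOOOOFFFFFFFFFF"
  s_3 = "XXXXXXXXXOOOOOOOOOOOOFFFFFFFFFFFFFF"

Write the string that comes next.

Each string has the form X^{3n} O^{3n+3} F^{4n+2} (n = 1, 2, …).
At n = 4 the blocks have lengths 12, 15, 18.

XXXXXXXXXXXXOOOOOOOOOOOOOOOFFFFFFFFFFFFFFFFFF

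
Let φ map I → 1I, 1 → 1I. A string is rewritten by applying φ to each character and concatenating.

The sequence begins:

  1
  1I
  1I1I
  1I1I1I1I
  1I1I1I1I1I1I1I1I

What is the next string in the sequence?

Replace each of the 16 characters of 1I1I1I1I1I1I1I1I in place — 1I 1I 1I 1I 1I 1I 1I 1I 1I 1I 1I 1I 1I 1I 1I 1I — and concatenate.

1I1I1I1I1I1I1I1I1I1I1I1I1I1I1I1I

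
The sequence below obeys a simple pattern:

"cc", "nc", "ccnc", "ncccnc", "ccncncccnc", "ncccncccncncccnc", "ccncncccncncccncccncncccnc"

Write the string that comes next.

From term 3 onward, concatenate the second-to-last term with the last: cc·nc = ccnc, nc·ccnc = ncccnc, …
Continuing: ncccncccncncccnc · ccncncccncncccncccncncccnc gives term 8.

ncccncccncncccncccncncccncncccncccncncccnc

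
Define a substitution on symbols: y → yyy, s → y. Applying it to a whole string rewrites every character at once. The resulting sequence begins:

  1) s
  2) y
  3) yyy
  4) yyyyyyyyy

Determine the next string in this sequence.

Expanding yyyyyyyyy: y→yyy, y→yyy, y→yyy, y→yyy, y→yyy, y→yyy, y→yyy, y→yyy, y→yyy. Concatenated: yyy yyy yyy yyy yyy yyy yyy yyy yyy.

yyyyyyyyyyyyyyyyyyyyyyyyyyy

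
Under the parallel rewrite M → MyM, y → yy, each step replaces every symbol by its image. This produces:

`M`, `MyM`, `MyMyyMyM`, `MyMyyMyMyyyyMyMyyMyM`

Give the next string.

MyMyyMyMyyyyMyMyyMyMyyyyyyyyMyMyyMyMyyyyMyMyyMyM

Applying the rule to each of the 20 symbols of MyMyyMyMyyyyMyMyyMyM gives the pieces MyM yy MyM yy yy MyM yy MyM yy yy yy yy MyM yy MyM yy yy MyM yy MyM, which concatenate to the answer.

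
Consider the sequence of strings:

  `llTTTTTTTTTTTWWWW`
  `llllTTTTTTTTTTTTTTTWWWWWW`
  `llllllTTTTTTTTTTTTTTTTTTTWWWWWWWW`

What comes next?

Term n consists of 2n-2 l's, followed by 4n+3 T's, followed by 2n W's, where the shown terms are n = 2, 3, 4.
Setting n = 5 gives 8, 23, 10 characters in each block.

llllllllTTTTTTTTTTTTTTTTTTTTTTTWWWWWWWWWW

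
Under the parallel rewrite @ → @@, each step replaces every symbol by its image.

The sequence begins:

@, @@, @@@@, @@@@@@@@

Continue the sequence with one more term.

@@@@@@@@@@@@@@@@

Expanding @@@@@@@@: @→@@, @→@@, @→@@, @→@@, @→@@, @→@@, @→@@, @→@@. Concatenated: @@ @@ @@ @@ @@ @@ @@ @@.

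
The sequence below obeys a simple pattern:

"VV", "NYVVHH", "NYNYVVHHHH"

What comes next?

s(k+1) = NY·s(k)·HH, so each term gains NY as a prefix and HH as a suffix.
One more step from NYNYVVHHHH gives the answer.

NYNYNYVVHHHHHH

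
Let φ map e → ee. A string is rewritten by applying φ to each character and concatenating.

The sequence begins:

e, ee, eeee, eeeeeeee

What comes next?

eeeeeeeeeeeeeeee

Apply φ to eeeeeeee symbol by symbol: e→ee, e→ee, e→ee, e→ee, e→ee, e→ee, e→ee, e→ee; joined: ee ee ee ee ee ee ee ee.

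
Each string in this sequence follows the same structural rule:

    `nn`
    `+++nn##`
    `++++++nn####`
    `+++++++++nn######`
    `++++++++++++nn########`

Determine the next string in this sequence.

Each term wraps the previous one in +++ on the left and ## on the right.
So the next term is +++·++++++++++++nn########·##.

+++++++++++++++nn##########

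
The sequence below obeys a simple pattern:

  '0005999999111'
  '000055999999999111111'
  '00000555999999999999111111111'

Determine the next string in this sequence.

Reading off run lengths: 0 runs 3, 4, 5; 5 runs 1, 2, 3; 9 runs 6, 9, 12; 1 runs 3, 6, 9 — each is linear in n (n = 1, 2, …).
For the next term, n = 4, so the run lengths are 6, 4, 15, 12.

0000005555999999999999999111111111111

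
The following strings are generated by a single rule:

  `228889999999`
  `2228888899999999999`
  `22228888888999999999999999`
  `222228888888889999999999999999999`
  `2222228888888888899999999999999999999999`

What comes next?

22222228888888888888999999999999999999999999999

Term n consists of n 2's, followed by 2n-1 8's, followed by 4n-1 9's, where the shown terms are n = 2, 3, 4, 5, 6.
At n = 7 the blocks have lengths 7, 13, 27.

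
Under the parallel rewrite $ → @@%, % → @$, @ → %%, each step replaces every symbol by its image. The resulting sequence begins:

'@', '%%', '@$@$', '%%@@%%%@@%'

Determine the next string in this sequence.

Expanding %%@@%%%@@%: %→@$, %→@$, @→%%, @→%%, %→@$, %→@$, %→@$, @→%%, @→%%, %→@$. Concatenated: @$ @$ %% %% @$ @$ @$ %% %% @$.

@$@$%%%%@$@$@$%%%%@$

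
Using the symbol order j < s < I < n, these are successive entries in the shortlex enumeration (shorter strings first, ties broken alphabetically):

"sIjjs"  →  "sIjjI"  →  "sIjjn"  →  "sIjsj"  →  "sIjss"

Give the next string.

Find the rightmost character of sIjss below n, bump it to the next letter, and reset everything to its right to j.

sIjsI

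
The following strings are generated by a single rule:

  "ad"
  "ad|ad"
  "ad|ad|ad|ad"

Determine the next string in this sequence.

Each string is two copies of the previous one joined by '|'.
So the next term is two copies of ad|ad|ad|ad with '|' between the halves.

ad|ad|ad|ad|ad|ad|ad|ad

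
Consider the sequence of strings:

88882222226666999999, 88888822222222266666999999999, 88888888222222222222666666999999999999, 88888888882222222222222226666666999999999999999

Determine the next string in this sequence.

The n-th term is 2n 8's then 3n 2's then n+2 6's then 3n 9's, where the shown terms are n = 2, 3, 4, 5.
At n = 6 the blocks have lengths 12, 18, 8, 18.

88888888888822222222222222222266666666999999999999999999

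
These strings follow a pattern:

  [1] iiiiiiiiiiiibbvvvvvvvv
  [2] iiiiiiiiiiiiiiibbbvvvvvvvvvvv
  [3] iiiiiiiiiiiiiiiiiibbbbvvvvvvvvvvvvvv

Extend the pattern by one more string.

The n-th term is 3n+3 i's then n-1 b's then 3n-1 v's, where the shown terms are n = 3, 4, 5.
At n = 6 the blocks have lengths 21, 5, 17.

iiiiiiiiiiiiiiiiiiiiibbbbbvvvvvvvvvvvvvvvvv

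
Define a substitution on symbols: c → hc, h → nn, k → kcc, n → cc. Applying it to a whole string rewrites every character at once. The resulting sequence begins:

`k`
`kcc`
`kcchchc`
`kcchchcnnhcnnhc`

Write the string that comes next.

kcchchcnnhcnnhcccccnnhcccccnnhc

Replace each of the 15 characters of kcchchcnnhcnnhc in place — kcc hc hc nn hc nn hc cc cc nn hc cc cc nn hc — and concatenate.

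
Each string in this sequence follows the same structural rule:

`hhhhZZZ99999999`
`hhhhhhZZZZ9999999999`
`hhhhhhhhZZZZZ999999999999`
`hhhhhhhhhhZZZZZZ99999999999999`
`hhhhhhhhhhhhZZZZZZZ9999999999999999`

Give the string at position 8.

The n-th term is 2n-2 h's then n Z's then 2n+2 9's, where the shown terms are n = 3, 4, 5, 6, 7.
For term 8, n = 10, so the run lengths are 18, 10, 22.

hhhhhhhhhhhhhhhhhhZZZZZZZZZZ9999999999999999999999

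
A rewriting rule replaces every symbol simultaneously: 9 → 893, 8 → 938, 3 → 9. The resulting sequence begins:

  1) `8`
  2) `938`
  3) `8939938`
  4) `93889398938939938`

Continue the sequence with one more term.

Rewriting the 17 symbols of 93889398938939938 one by one yields 893 9 938 938 893 9 893 938 893 9 938 893 9 893 893 9 938; concatenated:

89399389388939893938893993889398938939938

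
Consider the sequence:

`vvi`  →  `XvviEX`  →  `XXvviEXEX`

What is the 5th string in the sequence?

XXXXvviEXEXEXEX

Each term wraps the previous one in X on the left and EX on the right.
From XXvviEXEX, 2 further steps: XXvviEXEX → XXXvviEXEXEX → (answer).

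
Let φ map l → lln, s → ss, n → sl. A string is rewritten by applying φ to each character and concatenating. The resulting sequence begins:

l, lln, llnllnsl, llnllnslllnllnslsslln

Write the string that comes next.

Applying the rule to each of the 21 symbols of llnllnslllnllnslsslln gives the pieces lln lln sl lln lln sl ss lln lln lln sl lln lln sl ss lln ss ss lln lln sl, which concatenate to the answer.

llnllnslllnllnslssllnllnllnslllnllnslssllnssssllnllnsl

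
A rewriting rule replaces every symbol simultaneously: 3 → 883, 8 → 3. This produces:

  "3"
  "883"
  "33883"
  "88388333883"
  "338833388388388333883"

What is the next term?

Applying the rule to each of the 21 symbols of 338833388388388333883 gives the pieces 883 883 3 3 883 883 883 3 3 883 3 3 883 3 3 883 883 883 3 3 883, which concatenate to the answer.

8838833388388388333883338833388388388333883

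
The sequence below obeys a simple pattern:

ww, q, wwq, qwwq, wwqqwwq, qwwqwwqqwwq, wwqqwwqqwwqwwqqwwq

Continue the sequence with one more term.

From term 3 onward, concatenate the second-to-last term with the last: ww·q = wwq, q·wwq = qwwq, …
So term 8 is qwwqwwqqwwq·wwqqwwqqwwqwwqqwwq.

qwwqwwqqwwqwwqqwwqqwwqwwqqwwq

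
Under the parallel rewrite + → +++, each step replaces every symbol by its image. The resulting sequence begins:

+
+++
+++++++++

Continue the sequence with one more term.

+++++++++++++++++++++++++++

Apply φ to +++++++++ symbol by symbol: +→+++, +→+++, +→+++, +→+++, +→+++, +→+++, +→+++, +→+++, +→+++; joined: +++ +++ +++ +++ +++ +++ +++ +++ +++.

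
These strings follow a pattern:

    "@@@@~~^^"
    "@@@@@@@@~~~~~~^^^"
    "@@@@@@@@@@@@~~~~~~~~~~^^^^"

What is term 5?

The n-th term is 4n @'s then 4n-2 ~'s then n+1 ^'s (n = 1, 2, …).
At n = 5 the blocks have lengths 20, 18, 6.

@@@@@@@@@@@@@@@@@@@@~~~~~~~~~~~~~~~~~~^^^^^^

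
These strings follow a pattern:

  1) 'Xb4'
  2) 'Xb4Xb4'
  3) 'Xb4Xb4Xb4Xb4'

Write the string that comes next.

Xb4Xb4Xb4Xb4Xb4Xb4Xb4Xb4

Each string is two copies of the previous one concatenated.
So the next term is two copies of Xb4Xb4Xb4Xb4.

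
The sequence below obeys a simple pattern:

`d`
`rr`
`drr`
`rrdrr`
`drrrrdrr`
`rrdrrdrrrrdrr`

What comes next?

Each term (from the third on) is the two preceding terms concatenated in order: term 3 = d·rr = drr.
The next term joins drrrrdrr and rrdrrdrrrrdrr.

drrrrdrrrrdrrdrrrrdrr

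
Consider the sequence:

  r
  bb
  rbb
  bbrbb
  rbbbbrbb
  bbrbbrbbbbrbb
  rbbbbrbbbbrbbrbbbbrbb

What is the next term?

bbrbbrbbbbrbbrbbbbrbbbbrbbrbbbbrbb

This is a Fibonacci-style word recurrence s(k) = s(k−2)·s(k−1): e.g. r·bb = rbb.
Continuing: bbrbbrbbbbrbb · rbbbbrbbbbrbbrbbbbrbb gives term 8.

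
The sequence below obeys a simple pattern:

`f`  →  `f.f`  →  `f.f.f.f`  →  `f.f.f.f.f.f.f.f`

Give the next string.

Each string is two copies of the previous one joined by '.'.
One more doubling of f.f.f.f.f.f.f.f gives the answer.

f.f.f.f.f.f.f.f.f.f.f.f.f.f.f.f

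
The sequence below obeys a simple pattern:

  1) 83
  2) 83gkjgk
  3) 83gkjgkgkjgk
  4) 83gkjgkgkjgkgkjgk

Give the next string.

83gkjgkgkjgkgkjgkgkjgk

The strings grow by a fixed suffix gkjgk each time.
So the next term is 83gkjgkgkjgkgkjgk·gkjgk.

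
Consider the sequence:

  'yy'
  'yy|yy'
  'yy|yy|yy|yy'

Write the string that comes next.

yy|yy|yy|yy|yy|yy|yy|yy

Each string is two copies of the previous one joined by '|'.
One more doubling of yy|yy|yy|yy gives the answer.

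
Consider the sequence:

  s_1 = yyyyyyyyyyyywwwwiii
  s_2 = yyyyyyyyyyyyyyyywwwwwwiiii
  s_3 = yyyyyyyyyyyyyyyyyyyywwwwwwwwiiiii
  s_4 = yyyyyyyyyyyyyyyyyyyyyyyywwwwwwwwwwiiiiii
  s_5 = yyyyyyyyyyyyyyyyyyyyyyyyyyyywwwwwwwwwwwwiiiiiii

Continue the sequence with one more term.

yyyyyyyyyyyyyyyyyyyyyyyyyyyyyyyywwwwwwwwwwwwwwiiiiiiii

Reading off run lengths: y runs 12, 16, 20, 24, 28; w runs 4, 6, 8, 10, 12; i runs 3, 4, 5, 6, 7 — each is linear in n, where the shown terms are n = 3, 4, 5, 6, 7.
For the next term, n = 8, so the run lengths are 32, 14, 8.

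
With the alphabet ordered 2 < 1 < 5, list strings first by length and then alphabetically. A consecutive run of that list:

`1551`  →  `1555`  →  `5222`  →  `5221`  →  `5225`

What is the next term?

5212

The successor of 5225 increments the rightmost position that isn't already 5 and resets every position after it to 2.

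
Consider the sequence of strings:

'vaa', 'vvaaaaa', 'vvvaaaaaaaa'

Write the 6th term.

Reading off run lengths: v runs 1, 2, 3; a runs 2, 5, 8 — each is linear in n (n = 1, 2, …).
Setting n = 6 gives 6, 17 characters in each block.

vvvvvvaaaaaaaaaaaaaaaaa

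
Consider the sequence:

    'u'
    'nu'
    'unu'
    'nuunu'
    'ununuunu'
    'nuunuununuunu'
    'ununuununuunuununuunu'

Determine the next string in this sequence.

This is a Fibonacci-style word recurrence s(k) = s(k−2)·s(k−1): e.g. u·nu = unu.
So term 8 is nuunuununuunu·ununuununuunuununuunu.

nuunuununuunuununuununuunuununuunu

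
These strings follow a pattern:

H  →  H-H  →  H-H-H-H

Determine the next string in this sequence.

H-H-H-H-H-H-H-H

s(k+1) = s(k)·-·s(k) — each term doubles the last with '-' between the halves.
So the next term is two copies of H-H-H-H with '-' between the halves.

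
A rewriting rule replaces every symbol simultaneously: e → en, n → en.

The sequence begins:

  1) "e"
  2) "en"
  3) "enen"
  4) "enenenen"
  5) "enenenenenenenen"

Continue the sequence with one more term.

enenenenenenenenenenenenenenenen

Applying the rule to each of the 16 symbols of enenenenenenenen gives the pieces en en en en en en en en en en en en en en en en, which concatenate to the answer.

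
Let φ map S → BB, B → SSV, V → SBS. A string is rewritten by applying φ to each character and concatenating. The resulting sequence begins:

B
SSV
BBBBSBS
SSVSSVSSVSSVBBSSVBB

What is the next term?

φ(SSVSSVSSVSSVBBSSVBB) expands symbol-by-symbol to BB BB SBS BB BB SBS BB BB SBS BB BB SBS SSV SSV BB BB SBS SSV SSV; joining the 19 pieces gives the next term.

BBBBSBSBBBBSBSBBBBSBSBBBBSBSSSVSSVBBBBSBSSSVSSV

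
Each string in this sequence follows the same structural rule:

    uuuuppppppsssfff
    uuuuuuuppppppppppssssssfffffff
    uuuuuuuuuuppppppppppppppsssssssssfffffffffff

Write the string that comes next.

uuuuuuuuuuuuuppppppppppppppppppssssssssssssfffffffffffffff

Each string has the form u^{3n+1} p^{4n+2} s^{3n} f^{4n-1} (n = 1, 2, …).
At n = 4 the blocks have lengths 13, 18, 12, 15.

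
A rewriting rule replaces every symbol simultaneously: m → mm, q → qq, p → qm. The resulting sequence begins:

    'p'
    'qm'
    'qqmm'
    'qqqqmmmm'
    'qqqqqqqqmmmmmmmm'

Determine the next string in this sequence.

Rewriting the 16 symbols of qqqqqqqqmmmmmmmm one by one yields qq qq qq qq qq qq qq qq mm mm mm mm mm mm mm mm; concatenated:

qqqqqqqqqqqqqqqqmmmmmmmmmmmmmmmm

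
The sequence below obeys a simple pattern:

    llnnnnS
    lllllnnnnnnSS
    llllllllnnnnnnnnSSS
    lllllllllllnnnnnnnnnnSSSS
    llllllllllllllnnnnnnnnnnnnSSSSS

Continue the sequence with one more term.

The n-th term is 3n-1 l's then 2n+2 n's then n S's (n = 1, 2, …).
For the next term, n = 6, so the run lengths are 17, 14, 6.

lllllllllllllllllnnnnnnnnnnnnnnSSSSSS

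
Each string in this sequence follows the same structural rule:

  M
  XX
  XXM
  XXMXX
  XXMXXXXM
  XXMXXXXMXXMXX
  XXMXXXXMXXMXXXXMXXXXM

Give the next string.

XXMXXXXMXXMXXXXMXXXXMXXMXXXXMXXMXX

From term 3 onward, concatenate the last term with the second-to-last: XX·M = XXM, XXM·XX = XXMXX, …
So term 8 is XXMXXXXMXXMXXXXMXXXXM·XXMXXXXMXXMXX.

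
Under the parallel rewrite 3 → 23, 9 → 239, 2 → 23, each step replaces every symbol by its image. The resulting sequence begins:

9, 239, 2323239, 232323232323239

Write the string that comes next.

Rewriting the 15 symbols of 232323232323239 one by one yields 23 23 23 23 23 23 23 23 23 23 23 23 23 23 239; concatenated:

2323232323232323232323232323239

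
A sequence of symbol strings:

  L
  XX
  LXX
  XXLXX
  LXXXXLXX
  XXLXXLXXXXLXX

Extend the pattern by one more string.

LXXXXLXXXXLXXLXXXXLXX

Each term (from the third on) is the two preceding terms concatenated in order: term 3 = L·XX = LXX.
So term 7 is LXXXXLXX·XXLXXLXXXXLXX.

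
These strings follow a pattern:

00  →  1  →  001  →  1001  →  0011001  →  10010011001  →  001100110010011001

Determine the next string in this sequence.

From term 3 onward, concatenate the second-to-last term with the last: 00·1 = 001, 1·001 = 1001, …
The next term joins 10010011001 and 001100110010011001.

10010011001001100110010011001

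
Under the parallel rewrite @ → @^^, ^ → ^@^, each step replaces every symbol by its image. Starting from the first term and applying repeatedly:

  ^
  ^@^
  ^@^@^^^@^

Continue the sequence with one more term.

^@^@^^^@^@^^^@^^@^^@^@^^^@^

Expanding ^@^@^^^@^: ^→^@^, @→@^^, ^→^@^, @→@^^, ^→^@^, ^→^@^, ^→^@^, @→@^^, ^→^@^. Concatenated: ^@^ @^^ ^@^ @^^ ^@^ ^@^ ^@^ @^^ ^@^.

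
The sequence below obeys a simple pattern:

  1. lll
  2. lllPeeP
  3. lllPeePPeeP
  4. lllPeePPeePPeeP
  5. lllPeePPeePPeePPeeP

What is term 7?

lllPeePPeePPeePPeePPeePPeeP

The strings grow by a fixed suffix PeeP each time.
From lllPeePPeePPeePPeeP, 2 further steps: lllPeePPeePPeePPeeP → lllPeePPeePPeePPeePPeeP → (answer).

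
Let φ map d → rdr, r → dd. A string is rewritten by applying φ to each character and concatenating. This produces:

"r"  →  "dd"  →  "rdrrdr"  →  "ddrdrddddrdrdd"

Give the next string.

rdrrdrddrdrddrdrrdrrdrrdrddrdrddrdrrdr

φ(ddrdrddddrdrdd) expands symbol-by-symbol to rdr rdr dd rdr dd rdr rdr rdr rdr dd rdr dd rdr rdr; joining the 14 pieces gives the next term.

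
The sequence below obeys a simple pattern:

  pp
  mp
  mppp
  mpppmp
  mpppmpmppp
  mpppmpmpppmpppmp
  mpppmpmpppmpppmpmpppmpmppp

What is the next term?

This is a Fibonacci-style word recurrence s(k) = s(k−1)·s(k−2): e.g. mp·pp = mppp.
Continuing: mpppmpmpppmpppmpmpppmpmppp · mpppmpmpppmpppmp gives term 8.

mpppmpmpppmpppmpmpppmpmpppmpppmpmpppmpppmp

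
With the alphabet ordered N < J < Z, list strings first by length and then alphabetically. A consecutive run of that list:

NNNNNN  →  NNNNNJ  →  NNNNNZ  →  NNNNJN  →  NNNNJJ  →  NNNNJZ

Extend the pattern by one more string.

NNNNZN

Find the rightmost character of NNNNJZ below Z, bump it to the next letter, and reset everything to its right to N.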